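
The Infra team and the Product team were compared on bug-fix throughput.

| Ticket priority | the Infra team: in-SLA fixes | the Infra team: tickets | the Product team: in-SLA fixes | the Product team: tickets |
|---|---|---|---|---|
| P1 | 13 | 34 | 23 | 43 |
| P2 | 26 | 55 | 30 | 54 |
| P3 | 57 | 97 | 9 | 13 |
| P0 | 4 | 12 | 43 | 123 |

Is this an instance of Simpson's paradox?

Yes

P1: the Infra team 13/34 = 38.2%, the Product team 23/43 = 53.5% → the Product team
P2: the Infra team 26/55 = 47.3%, the Product team 30/54 = 55.6% → the Product team
P3: the Infra team 57/97 = 58.8%, the Product team 9/13 = 69.2% → the Product team
P0: the Infra team 4/12 = 33.3%, the Product team 43/123 = 35.0% → the Product team
Overall: the Infra team 100/198 = 50.5%, the Product team 105/233 = 45.1% → the Infra team
The Product team wins each ticket group but the Infra team wins overall — the comparison reverses. The Product team's tickets skew toward P0, which has a lower base rate.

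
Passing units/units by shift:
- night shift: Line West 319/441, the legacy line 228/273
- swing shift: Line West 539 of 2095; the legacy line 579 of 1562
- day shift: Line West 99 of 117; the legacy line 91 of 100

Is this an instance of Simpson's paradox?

Night shift: Line West 319/441 = 72.3%, the legacy line 228/273 = 83.5% → the legacy line
Swing shift: Line West 539/2095 = 25.7%, the legacy line 579/1562 = 37.1% → the legacy line
Day shift: Line West 99/117 = 84.6%, the legacy line 91/100 = 91.0% → the legacy line
Overall: Line West 957/2653 = 36.1%, the legacy line 898/1935 = 46.4% → the legacy line
The legacy line wins overall and in every shift group — no reversal.

No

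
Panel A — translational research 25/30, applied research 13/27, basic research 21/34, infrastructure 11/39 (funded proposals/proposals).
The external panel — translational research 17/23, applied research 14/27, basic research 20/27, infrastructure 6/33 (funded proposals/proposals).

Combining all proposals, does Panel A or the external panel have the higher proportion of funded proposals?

Panel A

Translational research: Panel A 25/30 = 83.3%, the external panel 17/23 = 73.9% → Panel A
Applied research: Panel A 13/27 = 48.1%, the external panel 14/27 = 51.9% → the external panel
Basic research: Panel A 21/34 = 61.8%, the external panel 20/27 = 74.1% → the external panel
Infrastructure: Panel A 11/39 = 28.2%, the external panel 6/33 = 18.2% → Panel A
Overall: Panel A 70/130 = 53.8%, the external panel 57/110 = 51.8% → Panel A
(Neither sweeps every proposal group, but Panel A has the higher pooled rate.)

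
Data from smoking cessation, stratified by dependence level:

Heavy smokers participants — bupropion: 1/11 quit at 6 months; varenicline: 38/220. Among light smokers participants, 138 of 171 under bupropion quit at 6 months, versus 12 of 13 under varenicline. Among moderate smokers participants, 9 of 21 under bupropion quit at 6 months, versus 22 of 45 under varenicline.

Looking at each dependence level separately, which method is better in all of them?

Heavy smokers: bupropion 1/11 = 9.1%, varenicline 38/220 = 17.3% → varenicline
Light smokers: bupropion 138/171 = 80.7%, varenicline 12/13 = 92.3% → varenicline
Moderate smokers: bupropion 9/21 = 42.9%, varenicline 22/45 = 48.9% → varenicline
Varenicline has the higher rate in all 3 groups.

varenicline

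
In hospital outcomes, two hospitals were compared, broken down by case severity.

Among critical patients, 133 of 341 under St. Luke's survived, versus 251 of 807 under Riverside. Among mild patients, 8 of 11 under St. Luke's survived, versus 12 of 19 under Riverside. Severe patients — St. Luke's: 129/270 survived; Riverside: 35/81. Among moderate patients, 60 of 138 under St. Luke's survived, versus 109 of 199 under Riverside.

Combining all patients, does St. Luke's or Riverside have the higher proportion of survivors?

Critical: St. Luke's 133/341 = 39.0%, Riverside 251/807 = 31.1% → St. Luke's
Mild: St. Luke's 8/11 = 72.7%, Riverside 12/19 = 63.2% → St. Luke's
Severe: St. Luke's 129/270 = 47.8%, Riverside 35/81 = 43.2% → St. Luke's
Moderate: St. Luke's 60/138 = 43.5%, Riverside 109/199 = 54.8% → Riverside
Overall: St. Luke's 330/760 = 43.4%, Riverside 407/1106 = 36.8% → St. Luke's
(Neither sweeps every case group, but St. Luke's has the higher pooled rate.)

St. Luke's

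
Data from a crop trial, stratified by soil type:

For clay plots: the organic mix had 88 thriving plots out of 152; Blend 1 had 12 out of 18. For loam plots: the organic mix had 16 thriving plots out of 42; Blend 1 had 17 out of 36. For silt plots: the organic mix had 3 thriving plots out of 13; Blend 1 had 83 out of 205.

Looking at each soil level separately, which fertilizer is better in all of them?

Blend 1

Clay: the organic mix 88/152 = 57.9%, Blend 1 12/18 = 66.7% → Blend 1
Loam: the organic mix 16/42 = 38.1%, Blend 1 17/36 = 47.2% → Blend 1
Silt: the organic mix 3/13 = 23.1%, Blend 1 83/205 = 40.5% → Blend 1
Blend 1 has the higher rate in all 3 groups.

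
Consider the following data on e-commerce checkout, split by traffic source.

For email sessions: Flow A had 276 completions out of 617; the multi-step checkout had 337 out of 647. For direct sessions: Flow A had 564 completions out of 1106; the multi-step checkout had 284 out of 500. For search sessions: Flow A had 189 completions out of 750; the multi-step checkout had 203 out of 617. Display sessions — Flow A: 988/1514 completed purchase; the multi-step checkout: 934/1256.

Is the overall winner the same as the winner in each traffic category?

Yes

Email: Flow A 276/617 = 44.7%, the multi-step checkout 337/647 = 52.1% → the multi-step checkout
Direct: Flow A 564/1106 = 51.0%, the multi-step checkout 284/500 = 56.8% → the multi-step checkout
Search: Flow A 189/750 = 25.2%, the multi-step checkout 203/617 = 32.9% → the multi-step checkout
Display: Flow A 988/1514 = 65.3%, the multi-step checkout 934/1256 = 74.4% → the multi-step checkout
Overall: Flow A 2017/3987 = 50.6%, the multi-step checkout 1758/3020 = 58.2% → the multi-step checkout
The multi-step checkout wins overall and in every traffic group — no reversal.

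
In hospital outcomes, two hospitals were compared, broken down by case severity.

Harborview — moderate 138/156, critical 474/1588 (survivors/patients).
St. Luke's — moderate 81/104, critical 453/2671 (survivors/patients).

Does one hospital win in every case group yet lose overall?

Moderate: Harborview 138/156 = 88.5%, St. Luke's 81/104 = 77.9% → Harborview
Critical: Harborview 474/1588 = 29.8%, St. Luke's 453/2671 = 17.0% → Harborview
Overall: Harborview 612/1744 = 35.1%, St. Luke's 534/2775 = 19.2% → Harborview
Harborview wins overall and in every case group — no reversal.

No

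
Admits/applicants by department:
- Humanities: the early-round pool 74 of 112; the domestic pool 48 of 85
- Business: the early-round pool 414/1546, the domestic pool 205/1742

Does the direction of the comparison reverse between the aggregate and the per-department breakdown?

Humanities: the early-round pool 74/112 = 66.1%, the domestic pool 48/85 = 56.5% → the early-round pool
Business: the early-round pool 414/1546 = 26.8%, the domestic pool 205/1742 = 11.8% → the early-round pool
Overall: the early-round pool 488/1658 = 29.4%, the domestic pool 253/1827 = 13.8% → the early-round pool
The early-round pool wins overall and in every department group — no reversal.

No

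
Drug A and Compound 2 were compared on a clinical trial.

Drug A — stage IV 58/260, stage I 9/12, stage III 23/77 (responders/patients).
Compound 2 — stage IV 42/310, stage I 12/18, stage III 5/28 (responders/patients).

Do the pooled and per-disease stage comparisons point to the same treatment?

Yes

Stage IV: Drug A 58/260 = 22.3%, Compound 2 42/310 = 13.5% → Drug A
Stage I: Drug A 9/12 = 75.0%, Compound 2 12/18 = 66.7% → Drug A
Stage III: Drug A 23/77 = 29.9%, Compound 2 5/28 = 17.9% → Drug A
Overall: Drug A 90/349 = 25.8%, Compound 2 59/356 = 16.6% → Drug A
Drug A wins overall and in every disease group — no reversal.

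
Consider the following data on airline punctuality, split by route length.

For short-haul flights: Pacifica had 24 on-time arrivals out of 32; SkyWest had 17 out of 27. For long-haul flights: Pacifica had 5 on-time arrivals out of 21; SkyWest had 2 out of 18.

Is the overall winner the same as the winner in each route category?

Yes

Short-haul: Pacifica 24/32 = 75.0%, SkyWest 17/27 = 63.0% → Pacifica
Long-haul: Pacifica 5/21 = 23.8%, SkyWest 2/18 = 11.1% → Pacifica
Overall: Pacifica 29/53 = 54.7%, SkyWest 19/45 = 42.2% → Pacifica
Pacifica wins overall and in every route group — no reversal.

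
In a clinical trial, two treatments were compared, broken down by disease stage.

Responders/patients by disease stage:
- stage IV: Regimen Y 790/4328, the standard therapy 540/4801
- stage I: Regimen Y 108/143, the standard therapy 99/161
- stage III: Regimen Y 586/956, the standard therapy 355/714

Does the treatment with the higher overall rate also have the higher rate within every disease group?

Stage IV: Regimen Y 790/4328 = 18.3%, the standard therapy 540/4801 = 11.2% → Regimen Y
Stage I: Regimen Y 108/143 = 75.5%, the standard therapy 99/161 = 61.5% → Regimen Y
Stage III: Regimen Y 586/956 = 61.3%, the standard therapy 355/714 = 49.7% → Regimen Y
Overall: Regimen Y 1484/5427 = 27.3%, the standard therapy 994/5676 = 17.5% → Regimen Y
Regimen Y wins overall and in every disease group — no reversal.

Yes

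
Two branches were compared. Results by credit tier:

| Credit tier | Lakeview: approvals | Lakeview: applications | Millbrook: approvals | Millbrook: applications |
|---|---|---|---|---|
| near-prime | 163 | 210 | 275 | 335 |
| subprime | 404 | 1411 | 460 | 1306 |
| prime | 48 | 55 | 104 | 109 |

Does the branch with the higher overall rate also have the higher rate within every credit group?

Near-prime: Lakeview 163/210 = 77.6%, Millbrook 275/335 = 82.1% → Millbrook
Subprime: Lakeview 404/1411 = 28.6%, Millbrook 460/1306 = 35.2% → Millbrook
Prime: Lakeview 48/55 = 87.3%, Millbrook 104/109 = 95.4% → Millbrook
Overall: Lakeview 615/1676 = 36.7%, Millbrook 839/1750 = 47.9% → Millbrook
Millbrook wins overall and in every credit group — no reversal.

Yes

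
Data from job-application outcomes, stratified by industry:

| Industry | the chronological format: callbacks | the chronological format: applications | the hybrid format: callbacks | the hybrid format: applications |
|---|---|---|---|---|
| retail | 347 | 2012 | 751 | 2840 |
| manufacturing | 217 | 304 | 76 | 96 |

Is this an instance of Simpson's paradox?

Retail: the chronological format 347/2012 = 17.2%, the hybrid format 751/2840 = 26.4% → the hybrid format
Manufacturing: the chronological format 217/304 = 71.4%, the hybrid format 76/96 = 79.2% → the hybrid format
Overall: the chronological format 564/2316 = 24.4%, the hybrid format 827/2936 = 28.2% → the hybrid format
The hybrid format wins overall and in every industry group — no reversal.

No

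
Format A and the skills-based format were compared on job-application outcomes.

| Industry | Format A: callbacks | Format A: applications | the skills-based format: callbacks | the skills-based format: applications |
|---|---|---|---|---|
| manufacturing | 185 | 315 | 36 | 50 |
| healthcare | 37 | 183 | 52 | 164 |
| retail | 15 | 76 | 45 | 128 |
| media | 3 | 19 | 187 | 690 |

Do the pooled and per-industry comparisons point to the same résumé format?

Manufacturing: Format A 185/315 = 58.7%, the skills-based format 36/50 = 72.0% → the skills-based format
Healthcare: Format A 37/183 = 20.2%, the skills-based format 52/164 = 31.7% → the skills-based format
Retail: Format A 15/76 = 19.7%, the skills-based format 45/128 = 35.2% → the skills-based format
Media: Format A 3/19 = 15.8%, the skills-based format 187/690 = 27.1% → the skills-based format
Overall: Format A 240/593 = 40.5%, the skills-based format 320/1032 = 31.0% → Format A
The skills-based format wins each industry group but Format A wins overall — the comparison reverses. The skills-based format's applications skew toward media, which has a lower base rate.

No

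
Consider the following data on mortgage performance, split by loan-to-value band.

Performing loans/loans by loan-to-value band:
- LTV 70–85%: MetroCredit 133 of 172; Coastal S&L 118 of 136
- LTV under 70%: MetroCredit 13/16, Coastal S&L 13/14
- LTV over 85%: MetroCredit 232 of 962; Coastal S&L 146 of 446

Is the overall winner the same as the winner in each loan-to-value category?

LTV 70–85%: MetroCredit 133/172 = 77.3%, Coastal S&L 118/136 = 86.8% → Coastal S&L
LTV under 70%: MetroCredit 13/16 = 81.2%, Coastal S&L 13/14 = 92.9% → Coastal S&L
LTV over 85%: MetroCredit 232/962 = 24.1%, Coastal S&L 146/446 = 32.7% → Coastal S&L
Overall: MetroCredit 378/1150 = 32.9%, Coastal S&L 277/596 = 46.5% → Coastal S&L
Coastal S&L wins overall and in every loan-to-value group — no reversal.

Yes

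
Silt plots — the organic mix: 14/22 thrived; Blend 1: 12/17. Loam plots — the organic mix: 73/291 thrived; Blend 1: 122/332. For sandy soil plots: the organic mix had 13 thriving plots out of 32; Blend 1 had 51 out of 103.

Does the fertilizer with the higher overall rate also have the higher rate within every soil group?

Silt: the organic mix 14/22 = 63.6%, Blend 1 12/17 = 70.6% → Blend 1
Loam: the organic mix 73/291 = 25.1%, Blend 1 122/332 = 36.7% → Blend 1
Sandy soil: the organic mix 13/32 = 40.6%, Blend 1 51/103 = 49.5% → Blend 1
Overall: the organic mix 100/345 = 29.0%, Blend 1 185/452 = 40.9% → Blend 1
Blend 1 wins overall and in every soil group — no reversal.

Yes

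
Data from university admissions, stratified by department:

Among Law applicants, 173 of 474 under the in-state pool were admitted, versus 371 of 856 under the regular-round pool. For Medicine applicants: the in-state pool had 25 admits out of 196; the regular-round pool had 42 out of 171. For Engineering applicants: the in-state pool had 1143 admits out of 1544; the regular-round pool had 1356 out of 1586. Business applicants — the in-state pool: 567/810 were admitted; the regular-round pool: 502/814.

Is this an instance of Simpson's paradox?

No

Law: the in-state pool 173/474 = 36.5%, the regular-round pool 371/856 = 43.3% → the regular-round pool
Medicine: the in-state pool 25/196 = 12.8%, the regular-round pool 42/171 = 24.6% → the regular-round pool
Engineering: the in-state pool 1143/1544 = 74.0%, the regular-round pool 1356/1586 = 85.5% → the regular-round pool
Business: the in-state pool 567/810 = 70.0%, the regular-round pool 502/814 = 61.7% → the in-state pool
Overall: the in-state pool 1908/3024 = 63.1%, the regular-round pool 2271/3427 = 66.3% → the regular-round pool
Neither sweeps: the in-state pool wins 1 of 4 groups, the regular-round pool wins 3. The regular-round pool wins overall but not every group — no Simpson reversal.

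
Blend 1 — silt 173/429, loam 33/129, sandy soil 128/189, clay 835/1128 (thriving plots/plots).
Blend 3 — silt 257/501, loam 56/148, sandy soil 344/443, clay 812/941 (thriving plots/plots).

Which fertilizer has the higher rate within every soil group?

Blend 3

Silt: Blend 1 173/429 = 40.3%, Blend 3 257/501 = 51.3% → Blend 3
Loam: Blend 1 33/129 = 25.6%, Blend 3 56/148 = 37.8% → Blend 3
Sandy soil: Blend 1 128/189 = 67.7%, Blend 3 344/443 = 77.7% → Blend 3
Clay: Blend 1 835/1128 = 74.0%, Blend 3 812/941 = 86.3% → Blend 3
Blend 3 has the higher rate in all 4 groups.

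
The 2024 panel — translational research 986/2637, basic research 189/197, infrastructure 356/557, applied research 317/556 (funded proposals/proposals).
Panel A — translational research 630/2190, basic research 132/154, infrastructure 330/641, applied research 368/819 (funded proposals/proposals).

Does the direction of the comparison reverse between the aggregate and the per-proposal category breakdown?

No

Translational research: the 2024 panel 986/2637 = 37.4%, Panel A 630/2190 = 28.8% → the 2024 panel
Basic research: the 2024 panel 189/197 = 95.9%, Panel A 132/154 = 85.7% → the 2024 panel
Infrastructure: the 2024 panel 356/557 = 63.9%, Panel A 330/641 = 51.5% → the 2024 panel
Applied research: the 2024 panel 317/556 = 57.0%, Panel A 368/819 = 44.9% → the 2024 panel
Overall: the 2024 panel 1848/3947 = 46.8%, Panel A 1460/3804 = 38.4% → the 2024 panel
The 2024 panel wins overall and in every proposal group — no reversal.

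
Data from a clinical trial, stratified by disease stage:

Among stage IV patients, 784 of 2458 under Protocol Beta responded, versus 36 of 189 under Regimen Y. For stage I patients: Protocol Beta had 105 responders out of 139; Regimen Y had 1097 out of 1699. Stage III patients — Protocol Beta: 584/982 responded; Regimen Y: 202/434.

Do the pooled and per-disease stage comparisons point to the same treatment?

Stage IV: Protocol Beta 784/2458 = 31.9%, Regimen Y 36/189 = 19.0% → Protocol Beta
Stage I: Protocol Beta 105/139 = 75.5%, Regimen Y 1097/1699 = 64.6% → Protocol Beta
Stage III: Protocol Beta 584/982 = 59.5%, Regimen Y 202/434 = 46.5% → Protocol Beta
Overall: Protocol Beta 1473/3579 = 41.2%, Regimen Y 1335/2322 = 57.5% → Regimen Y
Protocol Beta wins each disease group but Regimen Y wins overall — the comparison reverses. Protocol Beta's patients skew toward stage IV, which has a lower base rate.

No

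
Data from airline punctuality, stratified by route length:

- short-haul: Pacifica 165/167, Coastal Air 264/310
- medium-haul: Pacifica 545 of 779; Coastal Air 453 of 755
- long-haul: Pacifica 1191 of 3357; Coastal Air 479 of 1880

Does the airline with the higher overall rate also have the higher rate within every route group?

Short-haul: Pacifica 165/167 = 98.8%, Coastal Air 264/310 = 85.2% → Pacifica
Medium-haul: Pacifica 545/779 = 70.0%, Coastal Air 453/755 = 60.0% → Pacifica
Long-haul: Pacifica 1191/3357 = 35.5%, Coastal Air 479/1880 = 25.5% → Pacifica
Overall: Pacifica 1901/4303 = 44.2%, Coastal Air 1196/2945 = 40.6% → Pacifica
Pacifica wins overall and in every route group — no reversal.

Yes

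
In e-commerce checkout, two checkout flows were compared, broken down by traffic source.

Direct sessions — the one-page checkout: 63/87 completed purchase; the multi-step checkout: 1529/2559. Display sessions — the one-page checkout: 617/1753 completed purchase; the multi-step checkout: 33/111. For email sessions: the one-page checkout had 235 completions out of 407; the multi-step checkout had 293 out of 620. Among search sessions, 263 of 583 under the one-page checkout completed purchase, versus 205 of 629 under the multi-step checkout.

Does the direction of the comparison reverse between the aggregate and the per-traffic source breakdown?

Direct: the one-page checkout 63/87 = 72.4%, the multi-step checkout 1529/2559 = 59.7% → the one-page checkout
Display: the one-page checkout 617/1753 = 35.2%, the multi-step checkout 33/111 = 29.7% → the one-page checkout
Email: the one-page checkout 235/407 = 57.7%, the multi-step checkout 293/620 = 47.3% → the one-page checkout
Search: the one-page checkout 263/583 = 45.1%, the multi-step checkout 205/629 = 32.6% → the one-page checkout
Overall: the one-page checkout 1178/2830 = 41.6%, the multi-step checkout 2060/3919 = 52.6% → the multi-step checkout
The one-page checkout wins each traffic group but the multi-step checkout wins overall — the comparison reverses. The one-page checkout's sessions skew toward display, which has a lower base rate.

Yes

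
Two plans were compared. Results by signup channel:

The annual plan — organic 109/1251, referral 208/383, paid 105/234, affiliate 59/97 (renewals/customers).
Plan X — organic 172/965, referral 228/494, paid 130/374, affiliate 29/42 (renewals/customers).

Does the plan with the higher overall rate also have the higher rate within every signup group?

No

Organic: the annual plan 109/1251 = 8.7%, Plan X 172/965 = 17.8% → Plan X
Referral: the annual plan 208/383 = 54.3%, Plan X 228/494 = 46.2% → the annual plan
Paid: the annual plan 105/234 = 44.9%, Plan X 130/374 = 34.8% → the annual plan
Affiliate: the annual plan 59/97 = 60.8%, Plan X 29/42 = 69.0% → Plan X
Overall: the annual plan 481/1965 = 24.5%, Plan X 559/1875 = 29.8% → Plan X
Neither sweeps: the annual plan wins 2 of 4 groups, Plan X wins 2. Plan X wins overall but not every group — no Simpson reversal.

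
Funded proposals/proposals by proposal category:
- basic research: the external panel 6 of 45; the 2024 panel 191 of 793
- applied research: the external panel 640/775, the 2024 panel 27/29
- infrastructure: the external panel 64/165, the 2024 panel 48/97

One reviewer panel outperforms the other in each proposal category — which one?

Basic research: the external panel 6/45 = 13.3%, the 2024 panel 191/793 = 24.1% → the 2024 panel
Applied research: the external panel 640/775 = 82.6%, the 2024 panel 27/29 = 93.1% → the 2024 panel
Infrastructure: the external panel 64/165 = 38.8%, the 2024 panel 48/97 = 49.5% → the 2024 panel
The 2024 panel has the higher rate in all 3 groups.

the 2024 panel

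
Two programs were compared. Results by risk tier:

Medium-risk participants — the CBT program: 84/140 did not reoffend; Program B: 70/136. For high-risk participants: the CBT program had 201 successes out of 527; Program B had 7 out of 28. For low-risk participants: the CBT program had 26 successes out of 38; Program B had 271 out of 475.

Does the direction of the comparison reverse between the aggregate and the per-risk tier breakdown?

Yes

Medium-risk: the CBT program 84/140 = 60.0%, Program B 70/136 = 51.5% → the CBT program
High-risk: the CBT program 201/527 = 38.1%, Program B 7/28 = 25.0% → the CBT program
Low-risk: the CBT program 26/38 = 68.4%, Program B 271/475 = 57.1% → the CBT program
Overall: the CBT program 311/705 = 44.1%, Program B 348/639 = 54.5% → Program B
The CBT program wins each risk group but Program B wins overall — the comparison reverses. The CBT program's participants skew toward high-risk, which has a lower base rate.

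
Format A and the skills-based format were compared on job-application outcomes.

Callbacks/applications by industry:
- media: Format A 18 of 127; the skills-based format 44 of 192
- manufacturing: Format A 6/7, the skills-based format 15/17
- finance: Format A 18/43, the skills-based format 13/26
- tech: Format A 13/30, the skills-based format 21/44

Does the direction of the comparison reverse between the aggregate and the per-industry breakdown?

No

Media: Format A 18/127 = 14.2%, the skills-based format 44/192 = 22.9% → the skills-based format
Manufacturing: Format A 6/7 = 85.7%, the skills-based format 15/17 = 88.2% → the skills-based format
Finance: Format A 18/43 = 41.9%, the skills-based format 13/26 = 50.0% → the skills-based format
Tech: Format A 13/30 = 43.3%, the skills-based format 21/44 = 47.7% → the skills-based format
Overall: Format A 55/207 = 26.6%, the skills-based format 93/279 = 33.3% → the skills-based format
The skills-based format wins overall and in every industry group — no reversal.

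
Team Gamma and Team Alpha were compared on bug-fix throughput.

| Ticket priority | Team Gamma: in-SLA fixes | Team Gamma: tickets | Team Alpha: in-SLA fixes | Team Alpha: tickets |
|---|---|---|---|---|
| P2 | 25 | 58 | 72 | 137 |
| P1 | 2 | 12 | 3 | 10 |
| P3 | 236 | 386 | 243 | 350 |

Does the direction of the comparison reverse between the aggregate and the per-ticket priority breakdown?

P2: Team Gamma 25/58 = 43.1%, Team Alpha 72/137 = 52.6% → Team Alpha
P1: Team Gamma 2/12 = 16.7%, Team Alpha 3/10 = 30.0% → Team Alpha
P3: Team Gamma 236/386 = 61.1%, Team Alpha 243/350 = 69.4% → Team Alpha
Overall: Team Gamma 263/456 = 57.7%, Team Alpha 318/497 = 64.0% → Team Alpha
Team Alpha wins overall and in every ticket group — no reversal.

No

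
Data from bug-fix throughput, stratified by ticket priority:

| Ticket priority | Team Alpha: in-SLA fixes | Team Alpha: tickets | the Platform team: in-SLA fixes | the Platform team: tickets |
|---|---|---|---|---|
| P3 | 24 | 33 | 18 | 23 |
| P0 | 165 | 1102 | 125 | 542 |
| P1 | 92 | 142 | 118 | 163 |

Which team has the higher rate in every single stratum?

the Platform team

P3: Team Alpha 24/33 = 72.7%, the Platform team 18/23 = 78.3% → the Platform team
P0: Team Alpha 165/1102 = 15.0%, the Platform team 125/542 = 23.1% → the Platform team
P1: Team Alpha 92/142 = 64.8%, the Platform team 118/163 = 72.4% → the Platform team
The Platform team has the higher rate in all 3 groups.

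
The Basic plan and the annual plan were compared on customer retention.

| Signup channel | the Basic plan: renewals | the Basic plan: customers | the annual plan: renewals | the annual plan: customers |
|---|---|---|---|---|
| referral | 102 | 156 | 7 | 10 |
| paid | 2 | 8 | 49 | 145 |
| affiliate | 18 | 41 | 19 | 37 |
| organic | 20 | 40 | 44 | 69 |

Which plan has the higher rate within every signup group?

the annual plan

Referral: the Basic plan 102/156 = 65.4%, the annual plan 7/10 = 70.0% → the annual plan
Paid: the Basic plan 2/8 = 25.0%, the annual plan 49/145 = 33.8% → the annual plan
Affiliate: the Basic plan 18/41 = 43.9%, the annual plan 19/37 = 51.4% → the annual plan
Organic: the Basic plan 20/40 = 50.0%, the annual plan 44/69 = 63.8% → the annual plan
The annual plan has the higher rate in all 4 groups.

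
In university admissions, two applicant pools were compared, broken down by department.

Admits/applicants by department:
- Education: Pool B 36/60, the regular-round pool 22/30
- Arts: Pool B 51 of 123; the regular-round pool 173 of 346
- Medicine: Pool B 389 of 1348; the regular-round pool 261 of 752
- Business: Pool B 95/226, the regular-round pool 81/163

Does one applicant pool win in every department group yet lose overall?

No

Education: Pool B 36/60 = 60.0%, the regular-round pool 22/30 = 73.3% → the regular-round pool
Arts: Pool B 51/123 = 41.5%, the regular-round pool 173/346 = 50.0% → the regular-round pool
Medicine: Pool B 389/1348 = 28.9%, the regular-round pool 261/752 = 34.7% → the regular-round pool
Business: Pool B 95/226 = 42.0%, the regular-round pool 81/163 = 49.7% → the regular-round pool
Overall: Pool B 571/1757 = 32.5%, the regular-round pool 537/1291 = 41.6% → the regular-round pool
The regular-round pool wins overall and in every department group — no reversal.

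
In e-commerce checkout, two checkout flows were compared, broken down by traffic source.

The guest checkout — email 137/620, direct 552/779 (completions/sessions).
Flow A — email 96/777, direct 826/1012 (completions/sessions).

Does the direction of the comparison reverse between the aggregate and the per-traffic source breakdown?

No

Email: the guest checkout 137/620 = 22.1%, Flow A 96/777 = 12.4% → the guest checkout
Direct: the guest checkout 552/779 = 70.9%, Flow A 826/1012 = 81.6% → Flow A
Overall: the guest checkout 689/1399 = 49.2%, Flow A 922/1789 = 51.5% → Flow A
Neither sweeps: the guest checkout wins 1 of 2 groups, Flow A wins 1. Flow A wins overall but not every group — no Simpson reversal.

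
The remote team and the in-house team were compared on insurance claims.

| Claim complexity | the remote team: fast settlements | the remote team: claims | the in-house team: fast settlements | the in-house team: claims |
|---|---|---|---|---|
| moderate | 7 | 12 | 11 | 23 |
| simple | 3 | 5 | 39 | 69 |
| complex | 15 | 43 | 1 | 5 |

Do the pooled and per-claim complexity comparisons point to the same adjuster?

Moderate: the remote team 7/12 = 58.3%, the in-house team 11/23 = 47.8% → the remote team
Simple: the remote team 3/5 = 60.0%, the in-house team 39/69 = 56.5% → the remote team
Complex: the remote team 15/43 = 34.9%, the in-house team 1/5 = 20.0% → the remote team
Overall: the remote team 25/60 = 41.7%, the in-house team 51/97 = 52.6% → the in-house team
The remote team wins each claim group but the in-house team wins overall — the comparison reverses. The remote team's claims skew toward complex, which has a lower base rate.

No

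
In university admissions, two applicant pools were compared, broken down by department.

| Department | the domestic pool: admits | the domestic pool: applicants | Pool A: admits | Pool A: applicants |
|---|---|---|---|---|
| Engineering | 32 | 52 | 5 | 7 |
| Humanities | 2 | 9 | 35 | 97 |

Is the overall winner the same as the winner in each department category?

Engineering: the domestic pool 32/52 = 61.5%, Pool A 5/7 = 71.4% → Pool A
Humanities: the domestic pool 2/9 = 22.2%, Pool A 35/97 = 36.1% → Pool A
Overall: the domestic pool 34/61 = 55.7%, Pool A 40/104 = 38.5% → the domestic pool
Pool A wins each department group but the domestic pool wins overall — the comparison reverses. Pool A's applicants skew toward Humanities, which has a lower base rate.

No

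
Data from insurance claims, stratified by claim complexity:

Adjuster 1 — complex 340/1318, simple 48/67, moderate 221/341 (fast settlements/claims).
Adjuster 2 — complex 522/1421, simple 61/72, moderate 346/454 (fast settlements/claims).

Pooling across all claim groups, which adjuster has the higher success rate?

Complex: Adjuster 1 340/1318 = 25.8%, Adjuster 2 522/1421 = 36.7% → Adjuster 2
Simple: Adjuster 1 48/67 = 71.6%, Adjuster 2 61/72 = 84.7% → Adjuster 2
Moderate: Adjuster 1 221/341 = 64.8%, Adjuster 2 346/454 = 76.2% → Adjuster 2
Overall: Adjuster 1 609/1726 = 35.3%, Adjuster 2 929/1947 = 47.7% → Adjuster 2

Adjuster 2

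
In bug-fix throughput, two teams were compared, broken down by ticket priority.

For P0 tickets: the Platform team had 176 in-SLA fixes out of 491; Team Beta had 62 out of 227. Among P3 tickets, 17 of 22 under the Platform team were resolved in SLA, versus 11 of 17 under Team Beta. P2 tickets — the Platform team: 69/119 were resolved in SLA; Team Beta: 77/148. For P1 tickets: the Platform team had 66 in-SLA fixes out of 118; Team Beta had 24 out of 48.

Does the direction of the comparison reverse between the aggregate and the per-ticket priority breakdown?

P0: the Platform team 176/491 = 35.8%, Team Beta 62/227 = 27.3% → the Platform team
P3: the Platform team 17/22 = 77.3%, Team Beta 11/17 = 64.7% → the Platform team
P2: the Platform team 69/119 = 58.0%, Team Beta 77/148 = 52.0% → the Platform team
P1: the Platform team 66/118 = 55.9%, Team Beta 24/48 = 50.0% → the Platform team
Overall: the Platform team 328/750 = 43.7%, Team Beta 174/440 = 39.5% → the Platform team
The Platform team wins overall and in every ticket group — no reversal.

No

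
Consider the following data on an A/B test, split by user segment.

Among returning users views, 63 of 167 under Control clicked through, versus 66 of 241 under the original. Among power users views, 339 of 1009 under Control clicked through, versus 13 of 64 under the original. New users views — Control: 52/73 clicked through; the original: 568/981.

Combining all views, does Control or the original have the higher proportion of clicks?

Returning users: Control 63/167 = 37.7%, the original 66/241 = 27.4% → Control
Power users: Control 339/1009 = 33.6%, the original 13/64 = 20.3% → Control
New users: Control 52/73 = 71.2%, the original 568/981 = 57.9% → Control
Overall: Control 454/1249 = 36.3%, the original 647/1286 = 50.3% → the original
(Control wins every user group but the original wins overall — Control's views skew toward the low-rate power users group.)

the original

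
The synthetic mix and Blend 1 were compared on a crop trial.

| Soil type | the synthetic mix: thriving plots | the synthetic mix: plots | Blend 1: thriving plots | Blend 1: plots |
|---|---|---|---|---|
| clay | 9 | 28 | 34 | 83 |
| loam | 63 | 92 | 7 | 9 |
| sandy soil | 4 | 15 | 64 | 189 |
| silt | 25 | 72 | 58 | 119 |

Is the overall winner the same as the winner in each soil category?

No

Clay: the synthetic mix 9/28 = 32.1%, Blend 1 34/83 = 41.0% → Blend 1
Loam: the synthetic mix 63/92 = 68.5%, Blend 1 7/9 = 77.8% → Blend 1
Sandy soil: the synthetic mix 4/15 = 26.7%, Blend 1 64/189 = 33.9% → Blend 1
Silt: the synthetic mix 25/72 = 34.7%, Blend 1 58/119 = 48.7% → Blend 1
Overall: the synthetic mix 101/207 = 48.8%, Blend 1 163/400 = 40.8% → the synthetic mix
Blend 1 wins each soil group but the synthetic mix wins overall — the comparison reverses. Blend 1's plots skew toward sandy soil, which has a lower base rate.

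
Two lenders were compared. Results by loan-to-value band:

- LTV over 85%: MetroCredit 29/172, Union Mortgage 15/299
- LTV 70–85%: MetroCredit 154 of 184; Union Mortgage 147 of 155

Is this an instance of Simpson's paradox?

No

LTV over 85%: MetroCredit 29/172 = 16.9%, Union Mortgage 15/299 = 5.0% → MetroCredit
LTV 70–85%: MetroCredit 154/184 = 83.7%, Union Mortgage 147/155 = 94.8% → Union Mortgage
Overall: MetroCredit 183/356 = 51.4%, Union Mortgage 162/454 = 35.7% → MetroCredit
Neither sweeps: MetroCredit wins 1 of 2 groups, Union Mortgage wins 1. MetroCredit wins overall but not every group — no Simpson reversal.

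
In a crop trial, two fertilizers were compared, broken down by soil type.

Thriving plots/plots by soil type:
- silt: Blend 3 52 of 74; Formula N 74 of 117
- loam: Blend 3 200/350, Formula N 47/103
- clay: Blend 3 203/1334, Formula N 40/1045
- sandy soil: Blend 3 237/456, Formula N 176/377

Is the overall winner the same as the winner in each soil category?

Yes

Silt: Blend 3 52/74 = 70.3%, Formula N 74/117 = 63.2% → Blend 3
Loam: Blend 3 200/350 = 57.1%, Formula N 47/103 = 45.6% → Blend 3
Clay: Blend 3 203/1334 = 15.2%, Formula N 40/1045 = 3.8% → Blend 3
Sandy soil: Blend 3 237/456 = 52.0%, Formula N 176/377 = 46.7% → Blend 3
Overall: Blend 3 692/2214 = 31.3%, Formula N 337/1642 = 20.5% → Blend 3
Blend 3 wins overall and in every soil group — no reversal.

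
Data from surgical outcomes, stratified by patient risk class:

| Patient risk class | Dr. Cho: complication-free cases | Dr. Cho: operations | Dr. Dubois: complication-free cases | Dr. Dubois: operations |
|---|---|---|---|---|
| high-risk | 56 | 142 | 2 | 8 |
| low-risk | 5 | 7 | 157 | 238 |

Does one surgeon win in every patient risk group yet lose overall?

Yes

High-risk: Dr. Cho 56/142 = 39.4%, Dr. Dubois 2/8 = 25.0% → Dr. Cho
Low-risk: Dr. Cho 5/7 = 71.4%, Dr. Dubois 157/238 = 66.0% → Dr. Cho
Overall: Dr. Cho 61/149 = 40.9%, Dr. Dubois 159/246 = 64.6% → Dr. Dubois
Dr. Cho wins each patient risk group but Dr. Dubois wins overall — the comparison reverses. Dr. Cho's operations skew toward high-risk, which has a lower base rate.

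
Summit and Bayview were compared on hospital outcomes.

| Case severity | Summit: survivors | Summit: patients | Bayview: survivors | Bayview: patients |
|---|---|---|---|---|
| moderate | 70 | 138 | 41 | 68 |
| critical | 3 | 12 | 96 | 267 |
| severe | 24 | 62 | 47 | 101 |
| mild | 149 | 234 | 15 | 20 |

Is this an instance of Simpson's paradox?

Moderate: Summit 70/138 = 50.7%, Bayview 41/68 = 60.3% → Bayview
Critical: Summit 3/12 = 25.0%, Bayview 96/267 = 36.0% → Bayview
Severe: Summit 24/62 = 38.7%, Bayview 47/101 = 46.5% → Bayview
Mild: Summit 149/234 = 63.7%, Bayview 15/20 = 75.0% → Bayview
Overall: Summit 246/446 = 55.2%, Bayview 199/456 = 43.6% → Summit
Bayview wins each case group but Summit wins overall — the comparison reverses. Bayview's patients skew toward critical, which has a lower base rate.

Yes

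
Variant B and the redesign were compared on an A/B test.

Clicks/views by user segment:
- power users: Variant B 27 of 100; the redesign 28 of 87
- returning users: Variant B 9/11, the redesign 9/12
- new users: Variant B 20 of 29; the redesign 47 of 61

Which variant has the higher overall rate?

Power users: Variant B 27/100 = 27.0%, the redesign 28/87 = 32.2% → the redesign
Returning users: Variant B 9/11 = 81.8%, the redesign 9/12 = 75.0% → Variant B
New users: Variant B 20/29 = 69.0%, the redesign 47/61 = 77.0% → the redesign
Overall: Variant B 56/140 = 40.0%, the redesign 84/160 = 52.5% → the redesign
(Neither sweeps every user group, but the redesign has the higher pooled rate.)

the redesign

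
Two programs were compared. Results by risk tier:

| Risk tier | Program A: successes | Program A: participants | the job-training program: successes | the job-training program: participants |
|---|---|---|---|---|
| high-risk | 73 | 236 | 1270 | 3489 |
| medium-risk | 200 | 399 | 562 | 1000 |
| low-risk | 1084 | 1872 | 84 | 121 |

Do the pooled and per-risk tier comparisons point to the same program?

No

High-risk: Program A 73/236 = 30.9%, the job-training program 1270/3489 = 36.4% → the job-training program
Medium-risk: Program A 200/399 = 50.1%, the job-training program 562/1000 = 56.2% → the job-training program
Low-risk: Program A 1084/1872 = 57.9%, the job-training program 84/121 = 69.4% → the job-training program
Overall: Program A 1357/2507 = 54.1%, the job-training program 1916/4610 = 41.6% → Program A
The job-training program wins each risk group but Program A wins overall — the comparison reverses. The job-training program's participants skew toward high-risk, which has a lower base rate.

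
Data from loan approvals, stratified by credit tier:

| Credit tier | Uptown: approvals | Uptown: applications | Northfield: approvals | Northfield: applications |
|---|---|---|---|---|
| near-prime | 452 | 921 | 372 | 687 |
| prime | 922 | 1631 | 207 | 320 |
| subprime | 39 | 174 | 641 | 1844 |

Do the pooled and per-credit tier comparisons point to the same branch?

Near-prime: Uptown 452/921 = 49.1%, Northfield 372/687 = 54.1% → Northfield
Prime: Uptown 922/1631 = 56.5%, Northfield 207/320 = 64.7% → Northfield
Subprime: Uptown 39/174 = 22.4%, Northfield 641/1844 = 34.8% → Northfield
Overall: Uptown 1413/2726 = 51.8%, Northfield 1220/2851 = 42.8% → Uptown
Northfield wins each credit group but Uptown wins overall — the comparison reverses. Northfield's applications skew toward subprime, which has a lower base rate.

No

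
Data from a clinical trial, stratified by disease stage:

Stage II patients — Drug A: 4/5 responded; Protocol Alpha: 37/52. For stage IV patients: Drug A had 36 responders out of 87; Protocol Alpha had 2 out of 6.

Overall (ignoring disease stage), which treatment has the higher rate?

Protocol Alpha

Stage II: Drug A 4/5 = 80.0%, Protocol Alpha 37/52 = 71.2% → Drug A
Stage IV: Drug A 36/87 = 41.4%, Protocol Alpha 2/6 = 33.3% → Drug A
Overall: Drug A 40/92 = 43.5%, Protocol Alpha 39/58 = 67.2% → Protocol Alpha
(Drug A wins every disease group but Protocol Alpha wins overall — Drug A's patients skew toward the low-rate stage IV group.)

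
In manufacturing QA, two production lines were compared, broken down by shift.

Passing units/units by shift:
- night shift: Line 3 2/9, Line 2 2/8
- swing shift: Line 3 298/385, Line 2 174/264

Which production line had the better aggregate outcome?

Night shift: Line 3 2/9 = 22.2%, Line 2 2/8 = 25.0% → Line 2
Swing shift: Line 3 298/385 = 77.4%, Line 2 174/264 = 65.9% → Line 3
Overall: Line 3 300/394 = 76.1%, Line 2 176/272 = 64.7% → Line 3
(Neither sweeps every shift group, but Line 3 has the higher pooled rate.)

Line 3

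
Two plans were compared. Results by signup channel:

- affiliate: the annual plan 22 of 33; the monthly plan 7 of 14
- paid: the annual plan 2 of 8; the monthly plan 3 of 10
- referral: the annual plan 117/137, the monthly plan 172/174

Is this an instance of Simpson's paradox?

No

Affiliate: the annual plan 22/33 = 66.7%, the monthly plan 7/14 = 50.0% → the annual plan
Paid: the annual plan 2/8 = 25.0%, the monthly plan 3/10 = 30.0% → the monthly plan
Referral: the annual plan 117/137 = 85.4%, the monthly plan 172/174 = 98.9% → the monthly plan
Overall: the annual plan 141/178 = 79.2%, the monthly plan 182/198 = 91.9% → the monthly plan
Neither sweeps: the annual plan wins 1 of 3 groups, the monthly plan wins 2. The monthly plan wins overall but not every group — no Simpson reversal.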